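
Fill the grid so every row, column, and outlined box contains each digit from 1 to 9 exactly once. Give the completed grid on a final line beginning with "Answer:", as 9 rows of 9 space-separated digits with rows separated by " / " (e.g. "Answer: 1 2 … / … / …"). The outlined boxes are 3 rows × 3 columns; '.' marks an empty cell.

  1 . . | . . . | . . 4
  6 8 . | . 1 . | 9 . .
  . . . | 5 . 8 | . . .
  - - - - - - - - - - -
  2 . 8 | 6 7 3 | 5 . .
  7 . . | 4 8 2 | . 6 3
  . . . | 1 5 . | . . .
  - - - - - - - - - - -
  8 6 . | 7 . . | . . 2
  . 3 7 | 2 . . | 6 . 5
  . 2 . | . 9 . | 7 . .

Step 1. [r8c8∈{1,4,8,9}] across row 8, 8 lands solely at r8c8 ⇒ r8c8=8.
Step 2. [r9c9∈{1}] r9c9's peers cover all but 1 ⇒ r9c9=1.
Step 3. [r2c4∈{3}] r2c4 is down to just 3 ⇒ r2c4=3.
Step 4. [r8c5∈{4}] r8c5 has the single candidate 4, so r8c5=4.
Step 5. [r2c9∈{7}] r2c9 has the single candidate 7. So r2c9=7.
Step 6. [r6c6∈{9}] r6c6 is down to just 9 ⇒ r6c6=9.
Step 7. [r6c2∈{4}] nothing but 4 survives at r6c2 ⇒ r6c2=4.
Step 8. [r9c8∈{3,4}] in row 9, 3 fits only at r9c8. So r9c8=3.
Step 9. [r7c3∈{1,4,5,9}] 1 has one home in box 7: r7c3, so r7c3=1.
Step 10. [r4c8∈{1,4,9}] in row 4, 4 fits only at r4c8, so r4c8=4.
Step 11. [r1c7∈{2,3,8}] r1c7 is the only open cell in row 1 admitting 8, so r1c7=8.
Step 12. [r1c3∈{2,3,5,9}] across row 1, 3 lands solely at r1c3 ⇒ r1c3=3.
Step 13. [r9c1∈{4,5}] 5 has one home in col 1: r9c1. So r9c1=5.
Step 14. [r3c1∈{4,9}] col 1 places 4 nowhere but r3c1 ⇒ r3c1=4.
Step 15. [r3c2∈{7,9}] row 3 places 7 nowhere but r3c2. So r3c2=7.
Step 16. [r3c3∈{2,9}] row 3 places 9 nowhere but r3c3, so r3c3=9.
Step 17. [r1c2∈{5}] r1c2's peers cover all but 5, so r1c2=5.
Step 18. [r1c8∈{2}] r1c8's peers cover all but 2, so r1c8=2.
Step 19. [r1c5∈{6}] r1c5 is down to just 6, so r1c5=6.
Step 20. [r5c7∈{1}] nothing but 1 survives at r5c7, so r5c7=1.
Step 21. [r5c2∈{9}] r5c2 has the single candidate 9 ⇒ r5c2=9.
Step 22. [r7c5∈{3}] r7c5 is down to just 3, so r7c5=3.
Step 23. [r2c8∈{5}] r2c8's peers cover all but 5 ⇒ r2c8=5.
Step 24. [r4c2∈{1}] r4c2 has the single candidate 1 ⇒ r4c2=1.
Step 25. [r8c1∈{9}] only 9 remains possible at r8c1, so r8c1=9.
Step 26. [r7c6∈{5}] r7c6's peers cover all but 5 ⇒ r7c6=5.
Step 27. [r6c1∈{3}] r6c1 has the single candidate 3, so r6c1=3.
Step 28. [r6c9∈{8}] r6c9 has the single candidate 8, so r6c9=8.
Step 29. [r7c8∈{9}] only 9 remains possible at r7c8, so r7c8=9.
Step 30. [r9c6∈{6}] r9c6 is down to just 6 ⇒ r9c6=6.
Step 31. [r8c6∈{1}] only 1 remains possible at r8c6 ⇒ r8c6=1.
Step 32. [r1c4∈{9}] r1c4's peers cover all but 9. So r1c4=9.
Step 33. [r1c6∈{7}] r1c6's peers cover all but 7. So r1c6=7.
Step 34. [r9c4∈{8}] nothing but 8 survives at r9c4 ⇒ r9c4=8.
Step 35. [r3c7∈{3}] nothing but 3 survives at r3c7 ⇒ r3c7=3.
Step 36. [r5c3∈{5}] only 5 remains possible at r5c3, so r5c3=5.
Step 37. [r3c9∈{6}] r3c9's peers cover all but 6 ⇒ r3c9=6.
Step 38. [r2c3∈{2}] only 2 remains possible at r2c3 ⇒ r2c3=2.
Step 39. [r3c8∈{1}] r3c8 has the single candidate 1 ⇒ r3c8=1.
Step 40. [r6c3∈{6}] r6c3's peers cover all but 6 ⇒ r6c3=6.
Step 41. [r4c9∈{9}] r4c9 has the single candidate 9, so r4c9=9.
Step 42. [r7c7∈{4}] nothing but 4 survives at r7c7 ⇒ r7c7=4.
Step 43. [r9c3∈{4}] r9c3 has the single candidate 4. So r9c3=4.
Step 44. [r3c5∈{2}] only 2 remains possible at r3c5 ⇒ r3c5=2.
Step 45. [r6c8∈{7}] nothing but 7 survives at r6c8. So r6c8=7.
Step 46. [r2c6∈{4}] only 4 remains possible at r2c6 ⇒ r2c6=4.
Step 47. [r6c7∈{2}] only 2 remains possible at r6c7, so r6c7=2.

Answer: 1 5 3 9 6 7 8 2 4 / 6 8 2 3 1 4 9 5 7 / 4 7 9 5 2 8 3 1 6 / 2 1 8 6 7 3 5 4 9 / 7 9 5 4 8 2 1 6 3 / 3 4 6 1 5 9 2 7 8 / 8 6 1 7 3 5 4 9 2 / 9 3 7 2 4 1 6 8 5 / 5 2 4 8 9 6 7 3 1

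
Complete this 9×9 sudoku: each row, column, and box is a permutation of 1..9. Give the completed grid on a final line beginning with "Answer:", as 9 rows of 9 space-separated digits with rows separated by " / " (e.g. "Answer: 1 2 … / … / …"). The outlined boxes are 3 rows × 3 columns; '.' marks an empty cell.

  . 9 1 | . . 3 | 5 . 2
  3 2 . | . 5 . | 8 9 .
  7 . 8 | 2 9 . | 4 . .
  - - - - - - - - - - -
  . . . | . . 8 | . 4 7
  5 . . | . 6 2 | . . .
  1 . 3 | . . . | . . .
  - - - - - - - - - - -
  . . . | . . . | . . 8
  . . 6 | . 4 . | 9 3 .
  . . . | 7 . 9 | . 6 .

Step 1. [r4c4∈{1,3,5,9}] row 4 places 5 nowhere but r4c4, so r4c4=5.
Step 2. [r8c2∈{1,5,7,8}] across row 8, 7 lands solely at r8c2, so r8c2=7.
Step 3. [r2c3∈{4}] r2c3 is down to just 4 ⇒ r2c3=4.
Step 4. [r8c1∈{2,8}] r8c1 is the only open cell in row 8 admitting 2. So r8c1=2.
Step 5. [r3c8∈{1}] nothing but 1 survives at r3c8. So r3c8=1.
Step 6. [r3c6∈{6}] r3c6 is down to just 6, so r3c6=6.
Step 7. [r9c9∈{1,4,5}] col 9 places 4 nowhere but r9c9. So r9c9=4.
Step 8. [r2c4∈{1}] r2c4 is down to just 1, so r2c4=1.
Step 9. [r6c6∈{4,7}] col 6 places 4 nowhere but r6c6. So r6c6=4.
Step 10. [r4c5∈{1,3}] r4c5 is the only open cell in box 5 admitting 1, so r4c5=1.
Step 11. [r4c7∈{2,3,6}] across row 4, 3 lands solely at r4c7, so r4c7=3.
Step 12. [r5c7∈{1}] nothing but 1 survives at r5c7, so r5c7=1.
Step 13. [r9c7∈{2}] r9c7 has the single candidate 2, so r9c7=2.
Step 14. [r9c2∈{1,3,5,8}] in row 9, 1 fits only at r9c2 ⇒ r9c2=1.
Step 15. [r7c2∈{3,4,5}] in col 2, 3 fits only at r7c2, so r7c2=3.
Step 16. [r5c9∈{9}] r5c9's peers cover all but 9, so r5c9=9.
Step 17. [r7c6∈{1,5}] row 7 places 1 nowhere but r7c6, so r7c6=1.
Step 18. [r6c8∈{2,5,8}] r6c8 is the only open cell in row 6 admitting 2 ⇒ r6c8=2.
Step 19. [r7c8∈{5,7}] col 8 places 5 nowhere but r7c8 ⇒ r7c8=5.
Step 20. [r4c2∈{6}] r4c2 has the single candidate 6. So r4c2=6.
Step 21. [r4c1∈{9}] r4c1's peers cover all but 9 ⇒ r4c1=9.
Step 22. [r8c4∈{8}] nothing but 8 survives at r8c4. So r8c4=8.
Step 23. [r6c7∈{6}] r6c7 is down to just 6, so r6c7=6.
Step 24. [r1c5∈{7,8}] in row 1, 8 fits only at r1c5, so r1c5=8.
Step 25. [r5c2∈{4,8}] r5c2 is the only open cell in row 5 admitting 4, so r5c2=4.
Step 26. [r9c5∈{3}] nothing but 3 survives at r9c5, so r9c5=3.
Step 27. [r7c1∈{4}] r7c1 has the single candidate 4. So r7c1=4.
Step 28. [r5c8∈{8}] only 8 remains possible at r5c8 ⇒ r5c8=8.
Step 29. [r6c2∈{8}] r6c2 is down to just 8. So r6c2=8.
Step 30. [r3c2∈{5}] only 5 remains possible at r3c2 ⇒ r3c2=5.
Step 31. [r6c4∈{9}] only 9 remains possible at r6c4 ⇒ r6c4=9.
Step 32. [r8c6∈{5}] nothing but 5 survives at r8c6, so r8c6=5.
Step 33. [r1c8∈{7}] r1c8 has the single candidate 7 ⇒ r1c8=7.
Step 34. [r1c4∈{4}] r1c4 is down to just 4. So r1c4=4.
Step 35. [r4c3∈{2}] only 2 remains possible at r4c3. So r4c3=2.
Step 36. [r2c9∈{6}] r2c9 has the single candidate 6, so r2c9=6.
Step 37. [r7c4∈{6}] r7c4 has the single candidate 6 ⇒ r7c4=6.
Step 38. [r5c3∈{7}] r5c3's peers cover all but 7, so r5c3=7.
Step 39. [r7c5∈{2}] r7c5 has the single candidate 2 ⇒ r7c5=2.
Step 40. [r6c5∈{7}] r6c5's peers cover all but 7 ⇒ r6c5=7.
Step 41. [r7c7∈{7}] r7c7's peers cover all but 7, so r7c7=7.
Step 42. [r1c1∈{6}] r1c1 is down to just 6 ⇒ r1c1=6.
Step 43. [r6c9∈{5}] nothing but 5 survives at r6c9 ⇒ r6c9=5.
Step 44. [r8c9∈{1}] only 1 remains possible at r8c9. So r8c9=1.
Step 45. [r2c6∈{7}] r2c6's peers cover all but 7, so r2c6=7.
Step 46. [r9c3∈{5}] r9c3's peers cover all but 5 ⇒ r9c3=5.
Step 47. [r3c9∈{3}] nothing but 3 survives at r3c9. So r3c9=3.
Step 48. [r7c3∈{9}] only 9 remains possible at r7c3. So r7c3=9.
Step 49. [r5c4∈{3}] only 3 remains possible at r5c4. So r5c4=3.
Step 50. [r9c1∈{8}] r9c1 is down to just 8. So r9c1=8.

Answer: 6 9 1 4 8 3 5 7 2 / 3 2 4 1 5 7 8 9 6 / 7 5 8 2 9 6 4 1 3 / 9 6 2 5 1 8 3 4 7 / 5 4 7 3 6 2 1 8 9 / 1 8 3 9 7 4 6 2 5 / 4 3 9 6 2 1 7 5 8 / 2 7 6 8 4 5 9 3 1 / 8 1 5 7 3 9 2 6 4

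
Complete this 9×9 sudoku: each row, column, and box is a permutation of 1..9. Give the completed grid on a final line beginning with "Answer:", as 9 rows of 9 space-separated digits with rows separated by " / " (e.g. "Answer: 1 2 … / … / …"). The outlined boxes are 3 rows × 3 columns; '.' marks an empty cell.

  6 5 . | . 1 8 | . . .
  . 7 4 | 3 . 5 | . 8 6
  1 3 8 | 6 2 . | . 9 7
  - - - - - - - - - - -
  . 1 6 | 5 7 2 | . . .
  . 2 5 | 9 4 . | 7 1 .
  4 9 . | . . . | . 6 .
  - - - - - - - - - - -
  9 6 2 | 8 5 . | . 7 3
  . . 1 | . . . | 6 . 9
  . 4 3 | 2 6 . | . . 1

Step 1. [r5c9∈{8}] nothing but 8 survives at r5c9, so r5c9=8.
Step 2. [r7c7∈{4}] only 4 remains possible at r7c7. So r7c7=4.
Step 3. [r4c1∈{3,8}] in row 4, 8 fits only at r4c1. So r4c1=8.
Step 4. [r9c8∈{5}] r9c8 has the single candidate 5, so r9c8=5.
Step 5. [r9c1∈{7}] r9c1's peers cover all but 7. So r9c1=7.
Step 6. [r8c6∈{3,4,7}] r8c6 is the only open cell in col 6 admitting 7 ⇒ r8c6=7.
Step 7. [r4c9∈{4}] only 4 remains possible at r4c9, so r4c9=4.
Step 8. [r1c9∈{2}] r1c9's peers cover all but 2, so r1c9=2.
Step 9. [r1c7∈{3}] only 3 remains possible at r1c7 ⇒ r1c7=3.
Step 10. [r6c4∈{1}] only 1 remains possible at r6c4, so r6c4=1.
Step 11. [r6c6∈{3}] nothing but 3 survives at r6c6, so r6c6=3.
Step 12. [r3c6∈{4}] r3c6 has the single candidate 4. So r3c6=4.
Step 13. [r6c9∈{5}] r6c9's peers cover all but 5, so r6c9=5.
Step 14. [r8c1∈{5}] nothing but 5 survives at r8c1. So r8c1=5.
Step 15. [r8c2∈{8}] only 8 remains possible at r8c2, so r8c2=8.
Step 16. [r8c8∈{2}] r8c8 has the single candidate 2, so r8c8=2.
Step 17. [r6c5∈{8}] r6c5 has the single candidate 8 ⇒ r6c5=8.
Step 18. [r6c3∈{7}] nothing but 7 survives at r6c3. So r6c3=7.
Step 19. [r2c5∈{9}] r2c5's peers cover all but 9 ⇒ r2c5=9.
Step 20. [r2c1∈{2}] r2c1 has the single candidate 2 ⇒ r2c1=2.
Step 21. [r1c8∈{4}] only 4 remains possible at r1c8. So r1c8=4.
Step 22. [r1c4∈{7}] only 7 remains possible at r1c4 ⇒ r1c4=7.
Step 23. [r2c7∈{1}] r2c7's peers cover all but 1 ⇒ r2c7=1.
Step 24. [r7c6∈{1}] r7c6 has the single candidate 1 ⇒ r7c6=1.
Step 25. [r4c7∈{9}] r4c7 has the single candidate 9, so r4c7=9.
Step 26. [r3c7∈{5}] r3c7 has the single candidate 5, so r3c7=5.
Step 27. [r5c1∈{3}] nothing but 3 survives at r5c1, so r5c1=3.
Step 28. [r6c7∈{2}] r6c7's peers cover all but 2, so r6c7=2.
Step 29. [r5c6∈{6}] only 6 remains possible at r5c6. So r5c6=6.
Step 30. [r8c4∈{4}] nothing but 4 survives at r8c4. So r8c4=4.
Step 31. [r9c7∈{8}] r9c7 has the single candidate 8. So r9c7=8.
Step 32. [r1c3∈{9}] r1c3 has the single candidate 9 ⇒ r1c3=9.
Step 33. [r8c5∈{3}] r8c5 has the single candidate 3. So r8c5=3.
Step 34. [r4c8∈{3}] r4c8's peers cover all but 3, so r4c8=3.
Step 35. [r9c6∈{9}] nothing but 9 survives at r9c6. So r9c6=9.

Answer: 6 5 9 7 1 8 3 4 2 / 2 7 4 3 9 5 1 8 6 / 1 3 8 6 2 4 5 9 7 / 8 1 6 5 7 2 9 3 4 / 3 2 5 9 4 6 7 1 8 / 4 9 7 1 8 3 2 6 5 / 9 6 2 8 5 1 4 7 3 / 5 8 1 4 3 7 6 2 9 / 7 4 3 2 6 9 8 5 1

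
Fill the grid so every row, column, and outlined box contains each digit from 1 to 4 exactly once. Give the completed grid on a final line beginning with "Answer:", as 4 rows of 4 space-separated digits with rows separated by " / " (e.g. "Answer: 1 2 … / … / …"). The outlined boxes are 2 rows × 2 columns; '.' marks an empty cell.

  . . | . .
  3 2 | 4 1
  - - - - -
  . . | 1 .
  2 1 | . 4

Step 1. [r3c4∈{2,3}] row 3 places 2 nowhere but r3c4, so r3c4=2.
Step 2. [r3c1∈{4}] only 4 remains possible at r3c1, so r3c1=4.
Step 3. [r4c3∈{3}] r4c3's peers cover all but 3 ⇒ r4c3=3.
Step 4. [r1c4∈{3}] r1c4 has the single candidate 3. So r1c4=3.
Step 5. [r3c2∈{3}] only 3 remains possible at r3c2, so r3c2=3.
Step 6. [r1c1∈{1}] nothing but 1 survives at r1c1 ⇒ r1c1=1.
Step 7. [r1c3∈{2}] only 2 remains possible at r1c3. So r1c3=2.
Step 8. [r1c2∈{4}] nothing but 4 survives at r1c2, so r1c2=4.

Answer: 1 4 2 3 / 3 2 4 1 / 4 3 1 2 / 2 1 3 4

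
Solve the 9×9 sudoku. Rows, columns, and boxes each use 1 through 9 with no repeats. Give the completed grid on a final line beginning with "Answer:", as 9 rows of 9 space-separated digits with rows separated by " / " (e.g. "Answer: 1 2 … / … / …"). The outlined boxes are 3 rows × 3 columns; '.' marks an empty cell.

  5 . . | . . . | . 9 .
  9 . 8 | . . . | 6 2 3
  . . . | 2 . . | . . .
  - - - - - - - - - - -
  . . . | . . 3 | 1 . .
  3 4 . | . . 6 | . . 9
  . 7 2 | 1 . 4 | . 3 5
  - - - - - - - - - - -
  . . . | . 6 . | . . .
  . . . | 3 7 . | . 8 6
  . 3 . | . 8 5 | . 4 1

Step 1. [r2c2∈{1}] r2c2 is down to just 1, so r2c2=1.
Step 2. [r9c4∈{9}] nothing but 9 survives at r9c4. So r9c4=9.
Step 3. [r5c8∈{7}] nothing but 7 survives at r5c8. So r5c8=7.
Step 4. [r6c1∈{6,8}] 6 has one home in row 6: r6c1. So r6c1=6.
Step 5. [r1c4∈{4,6,7,8}] col 4 places 6 nowhere but r1c4 ⇒ r1c4=6.
Step 6. [r7c8∈{5}] r7c8's peers cover all but 5. So r7c8=5.
Step 7. [r4c1∈{8}] only 8 remains possible at r4c1 ⇒ r4c1=8.
Step 8. [r3c6∈{1,7,8,9}] r3c6 is the only open cell in col 6 admitting 9 ⇒ r3c6=9.
Step 9. [r3c7∈{4,5,7,8}] r3c7 is the only open cell in col 7 admitting 5. So r3c7=5.
Step 10. [r1c7∈{4,7,8}] in col 7, 4 fits only at r1c7, so r1c7=4.
Step 11. [r1c6∈{1,7,8}] col 6 places 8 nowhere but r1c6. So r1c6=8.
Step 12. [r5c3∈{1,5}] across row 5, 1 lands solely at r5c3, so r5c3=1.
Step 13. [r7c4∈{4}] r7c4's peers cover all but 4. So r7c4=4.
Step 14. [r7c7∈{2,3,7,9}] in row 7, 3 fits only at r7c7. So r7c7=3.
Step 15. [r9c7∈{2,7}] r9c7 is the only open cell in col 7 admitting 7 ⇒ r9c7=7.
Step 16. [r7c9∈{2}] r7c9 has the single candidate 2. So r7c9=2.
Step 17. [r8c6∈{1,2}] across col 6, 2 lands solely at r8c6 ⇒ r8c6=2.
Step 18. [r4c5∈{2,5,9}] 2 has one home in row 4: r4c5, so r4c5=2.
Step 19. [r5c5∈{5}] only 5 remains possible at r5c5, so r5c5=5.
Step 20. [r1c5∈{1,3}] 1 has one home in row 1: r1c5. So r1c5=1.
Step 21. [r8c1∈{1,4}] in row 8, 1 fits only at r8c1 ⇒ r8c1=1.
Step 22. [r3c1∈{4,7}] across col 1, 4 lands solely at r3c1. So r3c1=4.
Step 23. [r1c9∈{7}] r1c9's peers cover all but 7 ⇒ r1c9=7.
Step 24. [r3c3∈{3,6,7}] across row 3, 7 lands solely at r3c3, so r3c3=7.
Step 25. [r7c3∈{9}] r7c3's peers cover all but 9, so r7c3=9.
Step 26. [r8c2∈{5}] only 5 remains possible at r8c2. So r8c2=5.
Step 27. [r5c4∈{8}] r5c4 is down to just 8, so r5c4=8.
Step 28. [r4c4∈{7}] only 7 remains possible at r4c4. So r4c4=7.
Step 29. [r2c6∈{7}] only 7 remains possible at r2c6, so r2c6=7.
Step 30. [r7c2∈{8}] nothing but 8 survives at r7c2. So r7c2=8.
Step 31. [r6c5∈{9}] r6c5 is down to just 9 ⇒ r6c5=9.
Step 32. [r7c6∈{1}] nothing but 1 survives at r7c6 ⇒ r7c6=1.
Step 33. [r4c8∈{6}] r4c8 has the single candidate 6 ⇒ r4c8=6.
Step 34. [r3c2∈{6}] r3c2 has the single candidate 6. So r3c2=6.
Step 35. [r7c1∈{7}] nothing but 7 survives at r7c1 ⇒ r7c1=7.
Step 36. [r9c3∈{6}] only 6 remains possible at r9c3, so r9c3=6.
Step 37. [r9c1∈{2}] only 2 remains possible at r9c1. So r9c1=2.
Step 38. [r5c7∈{2}] nothing but 2 survives at r5c7 ⇒ r5c7=2.
Step 39. [r8c7∈{9}] r8c7 is down to just 9 ⇒ r8c7=9.
Step 40. [r3c5∈{3}] r3c5 is down to just 3 ⇒ r3c5=3.
Step 41. [r2c5∈{4}] r2c5 is down to just 4. So r2c5=4.
Step 42. [r8c3∈{4}] r8c3 is down to just 4. So r8c3=4.
Step 43. [r1c3∈{3}] nothing but 3 survives at r1c3 ⇒ r1c3=3.
Step 44. [r6c7∈{8}] nothing but 8 survives at r6c7 ⇒ r6c7=8.
Step 45. [r3c9∈{8}] r3c9 is down to just 8, so r3c9=8.
Step 46. [r4c9∈{4}] r4c9 has the single candidate 4, so r4c9=4.
Step 47. [r1c2∈{2}] r1c2 is down to just 2. So r1c2=2.
Step 48. [r3c8∈{1}] r3c8 has the single candidate 1 ⇒ r3c8=1.
Step 49. [r2c4∈{5}] nothing but 5 survives at r2c4 ⇒ r2c4=5.
Step 50. [r4c2∈{9}] nothing but 9 survives at r4c2 ⇒ r4c2=9.
Step 51. [r4c3∈{5}] nothing but 5 survives at r4c3. So r4c3=5.

Answer: 5 2 3 6 1 8 4 9 7 / 9 1 8 5 4 7 6 2 3 / 4 6 7 2 3 9 5 1 8 / 8 9 5 7 2 3 1 6 4 / 3 4 1 8 5 6 2 7 9 / 6 7 2 1 9 4 8 3 5 / 7 8 9 4 6 1 3 5 2 / 1 5 4 3 7 2 9 8 6 / 2 3 6 9 8 5 7 4 1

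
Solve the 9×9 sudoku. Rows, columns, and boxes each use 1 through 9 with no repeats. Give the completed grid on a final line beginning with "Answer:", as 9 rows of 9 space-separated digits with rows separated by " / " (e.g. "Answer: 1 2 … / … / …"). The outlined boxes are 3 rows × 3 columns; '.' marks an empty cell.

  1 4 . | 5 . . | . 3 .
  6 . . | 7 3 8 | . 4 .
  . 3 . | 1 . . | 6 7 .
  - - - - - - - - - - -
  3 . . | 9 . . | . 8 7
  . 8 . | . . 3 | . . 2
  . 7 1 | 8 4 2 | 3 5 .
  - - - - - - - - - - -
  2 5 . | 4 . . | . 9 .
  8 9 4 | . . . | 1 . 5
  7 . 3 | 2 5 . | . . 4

Step 1. [r5c4∈{6}] only 6 remains possible at r5c4, so r5c4=6.
Step 2. [r7c3∈{6}] r7c3's peers cover all but 6 ⇒ r7c3=6.
Step 3. [r2c2∈{2}] r2c2 is down to just 2, so r2c2=2.
Step 4. [r7c5∈{1,7,8}] in col 5, 8 fits only at r7c5, so r7c5=8.
Step 5. [r6c1∈{9}] r6c1's peers cover all but 9. So r6c1=9.
Step 6. [r9c6∈{1,6,9}] across row 9, 9 lands solely at r9c6, so r9c6=9.
Step 7. [r5c3∈{5}] only 5 remains possible at r5c3, so r5c3=5.
Step 8. [r2c3∈{9}] only 9 remains possible at r2c3. So r2c3=9.
Step 9. [r1c7∈{2,8,9}] r1c7 is the only open cell in col 7 admitting 2. So r1c7=2.
Step 10. [r7c6∈{1,7}] across row 7, 1 lands solely at r7c6. So r7c6=1.
Step 11. [r8c6∈{6,7}] across col 6, 7 lands solely at r8c6 ⇒ r8c6=7.
Step 12. [r8c5∈{6}] nothing but 6 survives at r8c5. So r8c5=6.
Step 13. [r1c5∈{9}] r1c5 is down to just 9, so r1c5=9.
Step 14. [r3c3∈{8}] r3c3 has the single candidate 8. So r3c3=8.
Step 15. [r5c8∈{1}] r5c8 has the single candidate 1. So r5c8=1.
Step 16. [r5c7∈{4,9}] 9 has one home in row 5: r5c7 ⇒ r5c7=9.
Step 17. [r4c6∈{5}] r4c6's peers cover all but 5 ⇒ r4c6=5.
Step 18. [r1c9∈{8}] only 8 remains possible at r1c9. So r1c9=8.
Step 19. [r8c8∈{2}] r8c8 has the single candidate 2. So r8c8=2.
Step 20. [r7c9∈{3}] r7c9 has the single candidate 3, so r7c9=3.
Step 21. [r4c3∈{2}] r4c3 has the single candidate 2 ⇒ r4c3=2.
Step 22. [r2c9∈{1}] r2c9 is down to just 1, so r2c9=1.
Step 23. [r3c9∈{9}] nothing but 9 survives at r3c9, so r3c9=9.
Step 24. [r5c1∈{4}] only 4 remains possible at r5c1. So r5c1=4.
Step 25. [r2c7∈{5}] r2c7's peers cover all but 5, so r2c7=5.
Step 26. [r1c3∈{7}] only 7 remains possible at r1c3. So r1c3=7.
Step 27. [r9c2∈{1}] r9c2 has the single candidate 1, so r9c2=1.
Step 28. [r5c5∈{7}] nothing but 7 survives at r5c5, so r5c5=7.
Step 29. [r7c7∈{7}] nothing but 7 survives at r7c7. So r7c7=7.
Step 30. [r9c7∈{8}] only 8 remains possible at r9c7 ⇒ r9c7=8.
Step 31. [r4c5∈{1}] r4c5 is down to just 1 ⇒ r4c5=1.
Step 32. [r3c6∈{4}] r3c6 has the single candidate 4, so r3c6=4.
Step 33. [r8c4∈{3}] r8c4's peers cover all but 3, so r8c4=3.
Step 34. [r4c7∈{4}] r4c7 is down to just 4. So r4c7=4.
Step 35. [r9c8∈{6}] only 6 remains possible at r9c8. So r9c8=6.
Step 36. [r3c5∈{2}] nothing but 2 survives at r3c5 ⇒ r3c5=2.
Step 37. [r4c2∈{6}] r4c2's peers cover all but 6, so r4c2=6.
Step 38. [r3c1∈{5}] r3c1's peers cover all but 5, so r3c1=5.
Step 39. [r1c6∈{6}] only 6 remains possible at r1c6, so r1c6=6.
Step 40. [r6c9∈{6}] nothing but 6 survives at r6c9 ⇒ r6c9=6.

Answer: 1 4 7 5 9 6 2 3 8 / 6 2 9 7 3 8 5 4 1 / 5 3 8 1 2 4 6 7 9 / 3 6 2 9 1 5 4 8 7 / 4 8 5 6 7 3 9 1 2 / 9 7 1 8 4 2 3 5 6 / 2 5 6 4 8 1 7 9 3 / 8 9 4 3 6 7 1 2 5 / 7 1 3 2 5 9 8 6 4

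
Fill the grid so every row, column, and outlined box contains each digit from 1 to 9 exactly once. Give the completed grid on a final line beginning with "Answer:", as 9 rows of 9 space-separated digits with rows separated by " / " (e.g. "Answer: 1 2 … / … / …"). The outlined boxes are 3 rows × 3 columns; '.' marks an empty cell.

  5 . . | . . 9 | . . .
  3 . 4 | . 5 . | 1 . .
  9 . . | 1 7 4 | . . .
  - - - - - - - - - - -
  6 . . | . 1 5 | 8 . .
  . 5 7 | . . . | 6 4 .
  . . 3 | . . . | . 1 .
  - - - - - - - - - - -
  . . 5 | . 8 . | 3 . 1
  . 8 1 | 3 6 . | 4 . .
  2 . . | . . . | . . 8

Step 1. [r8c1∈{7}] only 7 remains possible at r8c1 ⇒ r8c1=7.
Step 2. [r8c6∈{2}] r8c6's peers cover all but 2, so r8c6=2.
Step 3. [r7c8∈{2,6,7,9}] 2 has one home in row 7: r7c8, so r7c8=2.
Step 4. [r9c8∈{5,6,7,9}] across box 9, 6 lands solely at r9c8, so r9c8=6.
Step 5. [r9c3∈{9}] r9c3's peers cover all but 9. So r9c3=9.
Step 6. [r6c7∈{2,5,7,9}] in col 7, 9 fits only at r6c7 ⇒ r6c7=9.
Step 7. [r4c3∈{2}] r4c3's peers cover all but 2 ⇒ r4c3=2.
Step 8. [r6c2∈{4}] r6c2's peers cover all but 4. So r6c2=4.
Step 9. [r6c5∈{2}] r6c5's peers cover all but 2. So r6c5=2.
Step 10. [r7c4∈{4,7,9}] r7c4 is the only open cell in row 7 admitting 9 ⇒ r7c4=9.
Step 11. [r5c4∈{8}] r5c4's peers cover all but 8, so r5c4=8.
Step 12. [r5c9∈{2,3}] 2 has one home in row 5: r5c9, so r5c9=2.
Step 13. [r9c7∈{5,7}] in box 9, 7 fits only at r9c7, so r9c7=7.
Step 14. [r6c9∈{5,7}] row 6 places 5 nowhere but r6c9, so r6c9=5.
Step 15. [r1c5∈{3}] r1c5 is down to just 3 ⇒ r1c5=3.
Step 16. [r1c7∈{2}] only 2 remains possible at r1c7. So r1c7=2.
Step 17. [r1c4∈{6}] r1c4's peers cover all but 6 ⇒ r1c4=6.
Step 18. [r3c3∈{6,8}] 6 has one home in col 3: r3c3. So r3c3=6.
Step 19. [r3c8∈{3,5,8}] 8 has one home in row 3: r3c8. So r3c8=8.
Step 20. [r1c8∈{7}] r1c8's peers cover all but 7. So r1c8=7.
Step 21. [r6c4∈{7}] only 7 remains possible at r6c4 ⇒ r6c4=7.
Step 22. [r2c8∈{9}] only 9 remains possible at r2c8. So r2c8=9.
Step 23. [r9c4∈{4,5}] across row 9, 5 lands solely at r9c4, so r9c4=5.
Step 24. [r4c8∈{3}] r4c8 is down to just 3, so r4c8=3.
Step 25. [r3c2∈{2}] r3c2 has the single candidate 2 ⇒ r3c2=2.
Step 26. [r9c5∈{4}] nothing but 4 survives at r9c5. So r9c5=4.
Step 27. [r5c5∈{9}] r5c5 is down to just 9 ⇒ r5c5=9.
Step 28. [r7c2∈{6}] r7c2's peers cover all but 6 ⇒ r7c2=6.
Step 29. [r4c2∈{9}] r4c2's peers cover all but 9 ⇒ r4c2=9.
Step 30. [r7c1∈{4}] r7c1 has the single candidate 4. So r7c1=4.
Step 31. [r1c3∈{8}] nothing but 8 survives at r1c3. So r1c3=8.
Step 32. [r4c9∈{7}] r4c9 has the single candidate 7. So r4c9=7.
Step 33. [r3c9∈{3}] r3c9 is down to just 3, so r3c9=3.
Step 34. [r2c4∈{2}] nothing but 2 survives at r2c4 ⇒ r2c4=2.
Step 35. [r2c6∈{8}] r2c6 has the single candidate 8, so r2c6=8.
Step 36. [r2c9∈{6}] r2c9 has the single candidate 6. So r2c9=6.
Step 37. [r1c9∈{4}] r1c9 is down to just 4 ⇒ r1c9=4.
Step 38. [r4c4∈{4}] r4c4's peers cover all but 4. So r4c4=4.
Step 39. [r5c1∈{1}] r5c1 has the single candidate 1. So r5c1=1.
Step 40. [r3c7∈{5}] r3c7 has the single candidate 5, so r3c7=5.
Step 41. [r6c1∈{8}] r6c1's peers cover all but 8. So r6c1=8.
Step 42. [r6c6∈{6}] r6c6's peers cover all but 6 ⇒ r6c6=6.
Step 43. [r1c2∈{1}] only 1 remains possible at r1c2 ⇒ r1c2=1.
Step 44. [r9c6∈{1}] nothing but 1 survives at r9c6. So r9c6=1.
Step 45. [r2c2∈{7}] r2c2 is down to just 7, so r2c2=7.
Step 46. [r9c2∈{3}] r9c2 has the single candidate 3, so r9c2=3.
Step 47. [r8c9∈{9}] r8c9's peers cover all but 9 ⇒ r8c9=9.
Step 48. [r5c6∈{3}] r5c6 has the single candidate 3. So r5c6=3.
Step 49. [r7c6∈{7}] r7c6 is down to just 7. So r7c6=7.
Step 50. [r8c8∈{5}] nothing but 5 survives at r8c8. So r8c8=5.

Answer: 5 1 8 6 3 9 2 7 4 / 3 7 4 2 5 8 1 9 6 / 9 2 6 1 7 4 5 8 3 / 6 9 2 4 1 5 8 3 7 / 1 5 7 8 9 3 6 4 2 / 8 4 3 7 2 6 9 1 5 / 4 6 5 9 8 7 3 2 1 / 7 8 1 3 6 2 4 5 9 / 2 3 9 5 4 1 7 6 8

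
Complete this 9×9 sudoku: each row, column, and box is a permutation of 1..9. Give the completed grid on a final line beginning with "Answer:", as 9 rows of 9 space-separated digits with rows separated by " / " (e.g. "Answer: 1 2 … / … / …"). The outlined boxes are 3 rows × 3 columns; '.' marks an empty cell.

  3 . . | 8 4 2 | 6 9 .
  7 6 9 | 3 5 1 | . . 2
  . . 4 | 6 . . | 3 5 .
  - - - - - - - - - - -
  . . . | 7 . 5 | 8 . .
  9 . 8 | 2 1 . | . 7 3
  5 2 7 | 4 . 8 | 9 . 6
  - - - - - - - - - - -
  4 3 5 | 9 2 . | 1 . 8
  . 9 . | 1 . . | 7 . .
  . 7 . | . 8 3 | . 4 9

Step 1. [r8c5∈{6}] r8c5's peers cover all but 6, so r8c5=6.
Step 2. [r1c3∈{1}] r1c3 is down to just 1. So r1c3=1.
Step 3. [r4c2∈{1,4}] across col 2, 1 lands solely at r4c2 ⇒ r4c2=1.
Step 4. [r8c3∈{2}] r8c3 is down to just 2. So r8c3=2.
Step 5. [r3c5∈{7,9}] in col 5, 7 fits only at r3c5, so r3c5=7.
Step 6. [r4c3∈{3,6}] in col 3, 3 fits only at r4c3 ⇒ r4c3=3.
Step 7. [r5c7∈{4,5}] row 5 places 5 nowhere but r5c7, so r5c7=5.
Step 8. [r4c1∈{6}] r4c1's peers cover all but 6. So r4c1=6.
Step 9. [r3c2∈{8}] only 8 remains possible at r3c2. So r3c2=8.
Step 10. [r6c5∈{3}] r6c5 is down to just 3. So r6c5=3.
Step 11. [r6c8∈{1}] only 1 remains possible at r6c8 ⇒ r6c8=1.
Step 12. [r1c2∈{5}] only 5 remains possible at r1c2, so r1c2=5.
Step 13. [r4c9∈{4}] nothing but 4 survives at r4c9 ⇒ r4c9=4.
Step 14. [r9c4∈{5}] only 5 remains possible at r9c4. So r9c4=5.
Step 15. [r5c2∈{4}] r5c2 is down to just 4 ⇒ r5c2=4.
Step 16. [r3c9∈{1}] only 1 remains possible at r3c9 ⇒ r3c9=1.
Step 17. [r8c6∈{4}] r8c6 has the single candidate 4. So r8c6=4.
Step 18. [r9c7∈{2}] only 2 remains possible at r9c7 ⇒ r9c7=2.
Step 19. [r2c8∈{8}] r2c8 has the single candidate 8, so r2c8=8.
Step 20. [r1c9∈{7}] r1c9 has the single candidate 7 ⇒ r1c9=7.
Step 21. [r8c8∈{3}] r8c8's peers cover all but 3 ⇒ r8c8=3.
Step 22. [r2c7∈{4}] only 4 remains possible at r2c7. So r2c7=4.
Step 23. [r9c1∈{1}] r9c1's peers cover all but 1, so r9c1=1.
Step 24. [r4c5∈{9}] r4c5 is down to just 9 ⇒ r4c5=9.
Step 25. [r3c6∈{9}] r3c6 has the single candidate 9 ⇒ r3c6=9.
Step 26. [r7c8∈{6}] r7c8 is down to just 6. So r7c8=6.
Step 27. [r9c3∈{6}] only 6 remains possible at r9c3, so r9c3=6.
Step 28. [r7c6∈{7}] r7c6's peers cover all but 7, so r7c6=7.
Step 29. [r4c8∈{2}] only 2 remains possible at r4c8, so r4c8=2.
Step 30. [r8c1∈{8}] nothing but 8 survives at r8c1 ⇒ r8c1=8.
Step 31. [r5c6∈{6}] r5c6's peers cover all but 6. So r5c6=6.
Step 32. [r8c9∈{5}] only 5 remains possible at r8c9 ⇒ r8c9=5.
Step 33. [r3c1∈{2}] only 2 remains possible at r3c1 ⇒ r3c1=2.

Answer: 3 5 1 8 4 2 6 9 7 / 7 6 9 3 5 1 4 8 2 / 2 8 4 6 7 9 3 5 1 / 6 1 3 7 9 5 8 2 4 / 9 4 8 2 1 6 5 7 3 / 5 2 7 4 3 8 9 1 6 / 4 3 5 9 2 7 1 6 8 / 8 9 2 1 6 4 7 3 5 / 1 7 6 5 8 3 2 4 9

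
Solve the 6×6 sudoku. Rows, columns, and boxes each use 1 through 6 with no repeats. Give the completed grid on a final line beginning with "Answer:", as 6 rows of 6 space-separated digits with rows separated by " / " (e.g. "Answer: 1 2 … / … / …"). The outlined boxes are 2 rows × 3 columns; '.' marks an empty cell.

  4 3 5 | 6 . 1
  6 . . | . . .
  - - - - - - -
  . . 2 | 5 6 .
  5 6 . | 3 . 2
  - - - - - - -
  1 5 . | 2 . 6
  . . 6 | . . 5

Step 1. [r2c2∈{1,2}] in box 1, 2 fits only at r2c2 ⇒ r2c2=2.
Step 2. [r6c2∈{4}] nothing but 4 survives at r6c2. So r6c2=4.
Step 3. [r4c5∈{1,4}] box 4 places 1 nowhere but r4c5 ⇒ r4c5=1.
Step 4. [r6c5∈{3}] r6c5 has the single candidate 3. So r6c5=3.
Step 5. [r2c4∈{4}] only 4 remains possible at r2c4, so r2c4=4.
Step 6. [r2c5∈{5}] r2c5 has the single candidate 5 ⇒ r2c5=5.
Step 7. [r6c4∈{1}] r6c4 has the single candidate 1 ⇒ r6c4=1.
Step 8. [r3c2∈{1}] r3c2 has the single candidate 1, so r3c2=1.
Step 9. [r4c3∈{4}] r4c3's peers cover all but 4, so r4c3=4.
Step 10. [r3c1∈{3}] r3c1 is down to just 3. So r3c1=3.
Step 11. [r1c5∈{2}] r1c5 has the single candidate 2, so r1c5=2.
Step 12. [r2c3∈{1}] nothing but 1 survives at r2c3, so r2c3=1.
Step 13. [r5c5∈{4}] only 4 remains possible at r5c5 ⇒ r5c5=4.
Step 14. [r2c6∈{3}] r2c6 has the single candidate 3. So r2c6=3.
Step 15. [r3c6∈{4}] r3c6 is down to just 4 ⇒ r3c6=4.
Step 16. [r6c1∈{2}] r6c1 is down to just 2, so r6c1=2.
Step 17. [r5c3∈{3}] only 3 remains possible at r5c3 ⇒ r5c3=3.

Answer: 4 3 5 6 2 1 / 6 2 1 4 5 3 / 3 1 2 5 6 4 / 5 6 4 3 1 2 / 1 5 3 2 4 6 / 2 4 6 1 3 5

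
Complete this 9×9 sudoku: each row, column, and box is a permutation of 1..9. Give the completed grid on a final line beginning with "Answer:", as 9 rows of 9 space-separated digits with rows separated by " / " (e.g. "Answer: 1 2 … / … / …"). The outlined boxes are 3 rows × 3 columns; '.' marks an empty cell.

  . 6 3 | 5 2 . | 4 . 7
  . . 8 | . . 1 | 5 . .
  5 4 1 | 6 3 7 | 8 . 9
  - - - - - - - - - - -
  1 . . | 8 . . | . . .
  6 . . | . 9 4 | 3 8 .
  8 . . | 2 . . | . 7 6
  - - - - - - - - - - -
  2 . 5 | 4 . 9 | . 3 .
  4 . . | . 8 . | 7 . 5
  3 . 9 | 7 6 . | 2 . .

Step 1. [r4c8∈{2,4,5,9}] 5 has one home in col 8: r4c8 ⇒ r4c8=5.
Step 2. [r2c2∈{2,7,9}] box 1 places 2 nowhere but r2c2, so r2c2=2.
Step 3. [r7c5∈{1}] r7c5's peers cover all but 1, so r7c5=1.
Step 4. [r7c2∈{7,8}] in row 7, 7 fits only at r7c2, so r7c2=7.
Step 5. [r4c9∈{2,4}] in box 6, 4 fits only at r4c9, so r4c9=4.
Step 6. [r5c3∈{2,7}] across row 5, 7 lands solely at r5c3. So r5c3=7.
Step 7. [r9c2∈{1,8}] in col 2, 8 fits only at r9c2 ⇒ r9c2=8.
Step 8. [r9c9∈{1}] nothing but 1 survives at r9c9. So r9c9=1.
Step 9. [r4c7∈{9}] r4c7 is down to just 9, so r4c7=9.
Step 10. [r6c5∈{5}] r6c5 is down to just 5, so r6c5=5.
Step 11. [r6c6∈{3}] r6c6 is down to just 3, so r6c6=3.
Step 12. [r7c7∈{6}] nothing but 6 survives at r7c7. So r7c7=6.
Step 13. [r2c1∈{7,9}] in row 2, 7 fits only at r2c1. So r2c1=7.
Step 14. [r6c2∈{9}] r6c2 has the single candidate 9 ⇒ r6c2=9.
Step 15. [r2c5∈{4}] nothing but 4 survives at r2c5, so r2c5=4.
Step 16. [r8c3∈{6}] r8c3's peers cover all but 6 ⇒ r8c3=6.
Step 17. [r3c8∈{2}] r3c8's peers cover all but 2 ⇒ r3c8=2.
Step 18. [r4c6∈{6}] r4c6 is down to just 6 ⇒ r4c6=6.
Step 19. [r9c8∈{4}] nothing but 4 survives at r9c8. So r9c8=4.
Step 20. [r6c3∈{4}] only 4 remains possible at r6c3. So r6c3=4.
Step 21. [r8c8∈{9}] r8c8 is down to just 9, so r8c8=9.
Step 22. [r2c9∈{3}] only 3 remains possible at r2c9 ⇒ r2c9=3.
Step 23. [r1c6∈{8}] only 8 remains possible at r1c6. So r1c6=8.
Step 24. [r7c9∈{8}] r7c9 has the single candidate 8 ⇒ r7c9=8.
Step 25. [r2c8∈{6}] nothing but 6 survives at r2c8 ⇒ r2c8=6.
Step 26. [r1c1∈{9}] r1c1 has the single candidate 9 ⇒ r1c1=9.
Step 27. [r8c2∈{1}] r8c2 has the single candidate 1. So r8c2=1.
Step 28. [r8c4∈{3}] r8c4 has the single candidate 3 ⇒ r8c4=3.
Step 29. [r6c7∈{1}] r6c7 is down to just 1 ⇒ r6c7=1.
Step 30. [r9c6∈{5}] r9c6 is down to just 5 ⇒ r9c6=5.
Step 31. [r2c4∈{9}] r2c4 is down to just 9 ⇒ r2c4=9.
Step 32. [r8c6∈{2}] r8c6 is down to just 2. So r8c6=2.
Step 33. [r1c8∈{1}] nothing but 1 survives at r1c8, so r1c8=1.
Step 34. [r5c9∈{2}] r5c9 has the single candidate 2 ⇒ r5c9=2.
Step 35. [r5c2∈{5}] r5c2's peers cover all but 5. So r5c2=5.
Step 36. [r4c2∈{3}] only 3 remains possible at r4c2. So r4c2=3.
Step 37. [r5c4∈{1}] r5c4's peers cover all but 1, so r5c4=1.
Step 38. [r4c5∈{7}] only 7 remains possible at r4c5, so r4c5=7.
Step 39. [r4c3∈{2}] r4c3's peers cover all but 2, so r4c3=2.

Answer: 9 6 3 5 2 8 4 1 7 / 7 2 8 9 4 1 5 6 3 / 5 4 1 6 3 7 8 2 9 / 1 3 2 8 7 6 9 5 4 / 6 5 7 1 9 4 3 8 2 / 8 9 4 2 5 3 1 7 6 / 2 7 5 4 1 9 6 3 8 / 4 1 6 3 8 2 7 9 5 / 3 8 9 7 6 5 2 4 1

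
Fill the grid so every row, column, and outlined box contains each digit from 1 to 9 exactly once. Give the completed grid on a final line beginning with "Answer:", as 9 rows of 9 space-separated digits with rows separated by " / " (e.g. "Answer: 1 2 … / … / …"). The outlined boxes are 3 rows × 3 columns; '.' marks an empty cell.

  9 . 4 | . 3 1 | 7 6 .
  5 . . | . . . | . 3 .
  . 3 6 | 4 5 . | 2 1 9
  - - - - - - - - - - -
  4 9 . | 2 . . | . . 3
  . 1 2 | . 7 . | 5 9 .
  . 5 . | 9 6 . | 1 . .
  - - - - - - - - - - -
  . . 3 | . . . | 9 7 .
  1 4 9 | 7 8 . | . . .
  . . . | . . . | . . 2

Step 1. [r4c8∈{8}] r4c8 is down to just 8. So r4c8=8.
Step 2. [r1c4∈{8}] r1c4 is down to just 8. So r1c4=8.
Step 3. [r3c1∈{7,8}] 8 has one home in row 3: r3c1, so r3c1=8.
Step 4. [r8c6∈{2,3,5,6}] 2 has one home in row 8: r8c6, so r8c6=2.
Step 5. [r7c9∈{1,4,5,6,8}] 1 has one home in col 9: r7c9 ⇒ r7c9=1.
Step 6. [r9c7∈{3,4,6,8}] across box 9, 8 lands solely at r9c7, so r9c7=8.
Step 7. [r5c1∈{3,6}] box 4 places 6 nowhere but r5c1. So r5c1=6.
Step 8. [r4c3∈{7}] r4c3 has the single candidate 7. So r4c3=7.
Step 9. [r9c4∈{1,3,5,6}] 1 has one home in col 4: r9c4. So r9c4=1.
Step 10. [r9c6∈{3,4,5,6,9}] r9c6 is the only open cell in row 9 admitting 3. So r9c6=3.
Step 11. [r5c9∈{4}] r5c9 is down to just 4. So r5c9=4.
Step 12. [r2c6∈{6,7,9}] col 6 places 9 nowhere but r2c6, so r2c6=9.
Step 13. [r7c6∈{4,5,6}] r7c6 is the only open cell in col 6 admitting 6. So r7c6=6.
Step 14. [r8c8∈{5}] r8c8 is down to just 5, so r8c8=5.
Step 15. [r1c2∈{2}] r1c2 is down to just 2 ⇒ r1c2=2.
Step 16. [r9c8∈{4}] r9c8 is down to just 4, so r9c8=4.
Step 17. [r6c3∈{8}] r6c3's peers cover all but 8 ⇒ r6c3=8.
Step 18. [r9c1∈{7}] nothing but 7 survives at r9c1, so r9c1=7.
Step 19. [r8c7∈{3,6}] 3 has one home in row 8: r8c7 ⇒ r8c7=3.
Step 20. [r7c5∈{4}] r7c5 has the single candidate 4 ⇒ r7c5=4.
Step 21. [r2c2∈{7}] r2c2's peers cover all but 7, so r2c2=7.
Step 22. [r9c2∈{6}] r9c2 is down to just 6, so r9c2=6.
Step 23. [r7c1∈{2}] nothing but 2 survives at r7c1 ⇒ r7c1=2.
Step 24. [r8c9∈{6}] r8c9 has the single candidate 6 ⇒ r8c9=6.
Step 25. [r4c5∈{1}] r4c5 has the single candidate 1, so r4c5=1.
Step 26. [r6c9∈{7}] r6c9 is down to just 7. So r6c9=7.
Step 27. [r9c5∈{9}] r9c5 has the single candidate 9 ⇒ r9c5=9.
Step 28. [r6c1∈{3}] only 3 remains possible at r6c1 ⇒ r6c1=3.
Step 29. [r1c9∈{5}] r1c9's peers cover all but 5 ⇒ r1c9=5.
Step 30. [r2c4∈{6}] r2c4's peers cover all but 6 ⇒ r2c4=6.
Step 31. [r5c4∈{3}] r5c4 has the single candidate 3 ⇒ r5c4=3.
Step 32. [r2c7∈{4}] r2c7's peers cover all but 4 ⇒ r2c7=4.
Step 33. [r2c3∈{1}] only 1 remains possible at r2c3. So r2c3=1.
Step 34. [r2c5∈{2}] nothing but 2 survives at r2c5. So r2c5=2.
Step 35. [r4c6∈{5}] nothing but 5 survives at r4c6 ⇒ r4c6=5.
Step 36. [r9c3∈{5}] r9c3's peers cover all but 5, so r9c3=5.
Step 37. [r3c6∈{7}] r3c6 has the single candidate 7. So r3c6=7.
Step 38. [r7c4∈{5}] r7c4 is down to just 5 ⇒ r7c4=5.
Step 39. [r4c7∈{6}] nothing but 6 survives at r4c7. So r4c7=6.
Step 40. [r7c2∈{8}] r7c2's peers cover all but 8 ⇒ r7c2=8.
Step 41. [r6c8∈{2}] nothing but 2 survives at r6c8, so r6c8=2.
Step 42. [r6c6∈{4}] r6c6 has the single candidate 4 ⇒ r6c6=4.
Step 43. [r2c9∈{8}] nothing but 8 survives at r2c9 ⇒ r2c9=8.
Step 44. [r5c6∈{8}] r5c6 has the single candidate 8, so r5c6=8.

Answer: 9 2 4 8 3 1 7 6 5 / 5 7 1 6 2 9 4 3 8 / 8 3 6 4 5 7 2 1 9 / 4 9 7 2 1 5 6 8 3 / 6 1 2 3 7 8 5 9 4 / 3 5 8 9 6 4 1 2 7 / 2 8 3 5 4 6 9 7 1 / 1 4 9 7 8 2 3 5 6 / 7 6 5 1 9 3 8 4 2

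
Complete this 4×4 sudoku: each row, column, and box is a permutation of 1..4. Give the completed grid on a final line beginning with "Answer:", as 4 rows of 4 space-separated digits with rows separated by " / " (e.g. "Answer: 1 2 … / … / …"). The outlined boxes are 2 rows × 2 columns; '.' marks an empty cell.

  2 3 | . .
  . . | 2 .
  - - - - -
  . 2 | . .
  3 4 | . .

Step 1. [r4c3∈{1}] r4c3 is down to just 1, so r4c3=1.
Step 2. [r1c3∈{4}] r1c3 has the single candidate 4. So r1c3=4.
Step 3. [r2c2∈{1}] nothing but 1 survives at r2c2, so r2c2=1.
Step 4. [r3c4∈{3,4}] across row 3, 4 lands solely at r3c4, so r3c4=4.
Step 5. [r3c1∈{1}] r3c1 has the single candidate 1, so r3c1=1.
Step 6. [r4c4∈{2}] r4c4 is down to just 2, so r4c4=2.
Step 7. [r1c4∈{1}] r1c4 is down to just 1 ⇒ r1c4=1.
Step 8. [r3c3∈{3}] r3c3 has the single candidate 3, so r3c3=3.
Step 9. [r2c4∈{3}] r2c4 is down to just 3. So r2c4=3.
Step 10. [r2c1∈{4}] r2c1's peers cover all but 4. So r2c1=4.

Answer: 2 3 4 1 / 4 1 2 3 / 1 2 3 4 / 3 4 1 2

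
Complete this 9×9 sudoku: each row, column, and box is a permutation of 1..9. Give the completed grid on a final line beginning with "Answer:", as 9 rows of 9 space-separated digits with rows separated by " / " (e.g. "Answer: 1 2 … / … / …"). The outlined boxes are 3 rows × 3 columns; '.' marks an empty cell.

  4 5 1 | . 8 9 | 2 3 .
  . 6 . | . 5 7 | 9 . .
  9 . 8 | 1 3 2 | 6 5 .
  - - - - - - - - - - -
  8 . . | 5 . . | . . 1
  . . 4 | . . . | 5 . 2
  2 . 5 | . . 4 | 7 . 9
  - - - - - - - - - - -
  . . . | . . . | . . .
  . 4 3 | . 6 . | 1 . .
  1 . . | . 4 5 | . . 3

Step 1. [r9c7∈{8}] r9c7 has the single candidate 8. So r9c7=8.
Step 2. [r7c9∈{4,5,6,7}] in col 9, 6 fits only at r7c9. So r7c9=6.
Step 3. [r5c1∈{3,6,7}] r5c1 is the only open cell in col 1 admitting 6 ⇒ r5c1=6.
Step 4. [r7c2∈{2,7,8,9}] r7c2 is the only open cell in col 2 admitting 8. So r7c2=8.
Step 5. [r9c2∈{2,7,9}] across col 2, 2 lands solely at r9c2. So r9c2=2.
Step 6. [r6c5∈{1}] only 1 remains possible at r6c5. So r6c5=1.
Step 7. [r5c8∈{8}] only 8 remains possible at r5c8 ⇒ r5c8=8.
Step 8. [r5c6∈{3}] r5c6 has the single candidate 3, so r5c6=3.
Step 9. [r7c4∈{2,3,7,9}] in row 7, 3 fits only at r7c4, so r7c4=3.
Step 10. [r8c4∈{2,7,8,9}] across col 4, 2 lands solely at r8c4, so r8c4=2.
Step 11. [r8c8∈{7,9}] 9 has one home in row 8: r8c8. So r8c8=9.
Step 12. [r9c8∈{7}] nothing but 7 survives at r9c8, so r9c8=7.
Step 13. [r7c5∈{7,9}] r7c5 is the only open cell in box 8 admitting 7. So r7c5=7.
Step 14. [r5c5∈{9}] r5c5's peers cover all but 9 ⇒ r5c5=9.
Step 15. [r3c2∈{7}] r3c2 has the single candidate 7. So r3c2=7.
Step 16. [r7c7∈{4}] only 4 remains possible at r7c7, so r7c7=4.
Step 17. [r4c2∈{3,9}] across col 2, 9 lands solely at r4c2 ⇒ r4c2=9.
Step 18. [r4c8∈{4,6}] r4c8 is the only open cell in row 4 admitting 4, so r4c8=4.
Step 19. [r8c9∈{5}] r8c9's peers cover all but 5, so r8c9=5.
Step 20. [r6c8∈{6}] r6c8 is down to just 6. So r6c8=6.
Step 21. [r3c9∈{4}] r3c9's peers cover all but 4, so r3c9=4.
Step 22. [r7c3∈{9}] nothing but 9 survives at r7c3. So r7c3=9.
Step 23. [r4c3∈{7}] nothing but 7 survives at r4c3 ⇒ r4c3=7.
Step 24. [r2c1∈{3}] r2c1's peers cover all but 3, so r2c1=3.
Step 25. [r2c4∈{4}] r2c4 is down to just 4. So r2c4=4.
Step 26. [r5c2∈{1}] r5c2 has the single candidate 1. So r5c2=1.
Step 27. [r4c7∈{3}] only 3 remains possible at r4c7. So r4c7=3.
Step 28. [r7c1∈{5}] r7c1 is down to just 5, so r7c1=5.
Step 29. [r4c6∈{6}] r4c6's peers cover all but 6. So r4c6=6.
Step 30. [r9c3∈{6}] only 6 remains possible at r9c3. So r9c3=6.
Step 31. [r6c4∈{8}] r6c4 is down to just 8. So r6c4=8.
Step 32. [r9c4∈{9}] nothing but 9 survives at r9c4, so r9c4=9.
Step 33. [r5c4∈{7}] r5c4's peers cover all but 7 ⇒ r5c4=7.
Step 34. [r2c9∈{8}] r2c9 is down to just 8. So r2c9=8.
Step 35. [r2c3∈{2}] r2c3 is down to just 2. So r2c3=2.
Step 36. [r8c1∈{7}] r8c1 has the single candidate 7 ⇒ r8c1=7.
Step 37. [r1c9∈{7}] r1c9 has the single candidate 7. So r1c9=7.
Step 38. [r7c8∈{2}] only 2 remains possible at r7c8, so r7c8=2.
Step 39. [r7c6∈{1}] r7c6's peers cover all but 1 ⇒ r7c6=1.
Step 40. [r4c5∈{2}] r4c5 has the single candidate 2. So r4c5=2.
Step 41. [r6c2∈{3}] r6c2 is down to just 3, so r6c2=3.
Step 42. [r8c6∈{8}] nothing but 8 survives at r8c6, so r8c6=8.
Step 43. [r1c4∈{6}] nothing but 6 survives at r1c4, so r1c4=6.
Step 44. [r2c8∈{1}] nothing but 1 survives at r2c8, so r2c8=1.

Answer: 4 5 1 6 8 9 2 3 7 / 3 6 2 4 5 7 9 1 8 / 9 7 8 1 3 2 6 5 4 / 8 9 7 5 2 6 3 4 1 / 6 1 4 7 9 3 5 8 2 / 2 3 5 8 1 4 7 6 9 / 5 8 9 3 7 1 4 2 6 / 7 4 3 2 6 8 1 9 5 / 1 2 6 9 4 5 8 7 3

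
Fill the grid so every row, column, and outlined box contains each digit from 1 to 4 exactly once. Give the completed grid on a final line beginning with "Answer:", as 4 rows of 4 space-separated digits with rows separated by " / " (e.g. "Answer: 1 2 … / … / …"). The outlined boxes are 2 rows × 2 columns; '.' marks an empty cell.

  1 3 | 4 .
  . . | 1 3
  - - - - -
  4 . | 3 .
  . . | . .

Step 1. [r4c3∈{2}] r4c3 has the single candidate 2, so r4c3=2.
Step 2. [r3c4∈{1}] r3c4's peers cover all but 1. So r3c4=1.
Step 3. [r3c2∈{2}] only 2 remains possible at r3c2, so r3c2=2.
Step 4. [r4c4∈{4}] r4c4 has the single candidate 4 ⇒ r4c4=4.
Step 5. [r2c1∈{2}] r2c1 is down to just 2. So r2c1=2.
Step 6. [r2c2∈{4}] r2c2's peers cover all but 4 ⇒ r2c2=4.
Step 7. [r4c2∈{1}] only 1 remains possible at r4c2, so r4c2=1.
Step 8. [r1c4∈{2}] only 2 remains possible at r1c4, so r1c4=2.
Step 9. [r4c1∈{3}] r4c1 is down to just 3 ⇒ r4c1=3.

Answer: 1 3 4 2 / 2 4 1 3 / 4 2 3 1 / 3 1 2 4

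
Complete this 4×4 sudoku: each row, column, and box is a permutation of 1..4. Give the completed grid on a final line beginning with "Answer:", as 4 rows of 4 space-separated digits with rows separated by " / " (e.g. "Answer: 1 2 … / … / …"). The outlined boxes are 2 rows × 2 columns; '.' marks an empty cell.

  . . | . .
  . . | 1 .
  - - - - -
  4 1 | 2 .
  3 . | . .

Step 1. [r2c1∈{2}] r2c1 has the single candidate 2. So r2c1=2.
Step 2. [r1c3∈{3,4}] col 3 places 3 nowhere but r1c3. So r1c3=3.
Step 3. [r2c4∈{4}] r2c4's peers cover all but 4. So r2c4=4.
Step 4. [r2c2∈{3}] r2c2's peers cover all but 3. So r2c2=3.
Step 5. [r4c4∈{1}] nothing but 1 survives at r4c4. So r4c4=1.
Step 6. [r4c3∈{4}] r4c3's peers cover all but 4 ⇒ r4c3=4.
Step 7. [r1c4∈{2}] r1c4's peers cover all but 2, so r1c4=2.
Step 8. [r1c2∈{4}] r1c2 has the single candidate 4 ⇒ r1c2=4.
Step 9. [r4c2∈{2}] r4c2's peers cover all but 2. So r4c2=2.
Step 10. [r3c4∈{3}] r3c4's peers cover all but 3 ⇒ r3c4=3.
Step 11. [r1c1∈{1}] r1c1 is down to just 1. So r1c1=1.

Answer: 1 4 3 2 / 2 3 1 4 / 4 1 2 3 / 3 2 4 1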